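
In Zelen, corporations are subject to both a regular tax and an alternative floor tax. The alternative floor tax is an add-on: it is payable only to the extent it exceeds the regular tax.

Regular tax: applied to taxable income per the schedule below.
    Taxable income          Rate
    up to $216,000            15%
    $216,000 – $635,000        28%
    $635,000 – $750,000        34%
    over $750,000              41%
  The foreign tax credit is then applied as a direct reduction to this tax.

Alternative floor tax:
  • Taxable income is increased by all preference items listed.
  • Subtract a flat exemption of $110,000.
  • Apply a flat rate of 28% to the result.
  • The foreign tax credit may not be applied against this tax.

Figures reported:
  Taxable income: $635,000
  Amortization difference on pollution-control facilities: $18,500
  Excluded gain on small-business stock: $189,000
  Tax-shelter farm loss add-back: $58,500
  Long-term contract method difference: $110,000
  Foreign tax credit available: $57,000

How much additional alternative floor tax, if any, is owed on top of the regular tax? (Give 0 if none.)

$159,560

Alternative floor tax:
  Adjusted income: $635,000 + $18,500 + $189,000 + $58,500 + $110,000 = $1,011,000
  Less exemption $110,000 → base $901,000
  $901,000 × 28% = $252,280

Regular tax:
  $216,000 × 15% = $32,400
  $419,000 × 28% = $117,320
  → $149,720
  Less foreign tax credit $57,000 → $92,720

Excess of alternative floor tax over regular tax: $252,280 − $92,720 = $159,560.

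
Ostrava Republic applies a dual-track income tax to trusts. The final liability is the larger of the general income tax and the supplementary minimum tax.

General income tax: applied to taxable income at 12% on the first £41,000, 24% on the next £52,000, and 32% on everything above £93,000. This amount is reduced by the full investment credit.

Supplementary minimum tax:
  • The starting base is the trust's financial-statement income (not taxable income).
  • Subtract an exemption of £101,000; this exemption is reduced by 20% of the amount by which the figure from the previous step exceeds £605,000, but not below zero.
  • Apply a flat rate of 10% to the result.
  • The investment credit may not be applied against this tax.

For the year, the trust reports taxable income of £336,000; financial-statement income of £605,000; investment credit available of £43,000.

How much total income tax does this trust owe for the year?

£52,160

General income tax:
  £41,000 × 12% = £4,920
  £52,000 × 24% = £12,480
  £243,000 × 32% = £77,760
  → £95,160
  Less investment credit £43,000 → £52,160

Supplementary minimum tax:
  Base (financial-statement income): £605,000
  Exemption: £605,000 ≤ £605,000, so full £101,000 applies
  Base: £605,000 − £101,000 = £504,000
  £504,000 × 10% = £50,400

£52,160 > £50,400, so the general income tax governs.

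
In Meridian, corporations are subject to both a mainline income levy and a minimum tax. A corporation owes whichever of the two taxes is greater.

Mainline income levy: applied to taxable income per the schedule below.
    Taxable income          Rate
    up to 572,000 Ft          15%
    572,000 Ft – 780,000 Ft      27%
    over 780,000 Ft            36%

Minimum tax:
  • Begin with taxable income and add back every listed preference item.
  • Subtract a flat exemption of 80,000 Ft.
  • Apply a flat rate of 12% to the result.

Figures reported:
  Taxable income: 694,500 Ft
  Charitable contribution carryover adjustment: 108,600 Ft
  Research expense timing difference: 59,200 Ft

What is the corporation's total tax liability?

118,875 Ft

Minimum tax:
  Adjusted income: 694,500 Ft + 108,600 Ft + 59,200 Ft = 862,300 Ft
  Less exemption 80,000 Ft → base 782,300 Ft
  782,300 Ft × 12% = 93,876 Ft

Mainline income levy:
  572,000 Ft × 15% = 85,800 Ft
  122,500 Ft × 27% = 33,075 Ft
  → 118,875 Ft

118,875 Ft > 93,876 Ft, so the mainline income levy governs.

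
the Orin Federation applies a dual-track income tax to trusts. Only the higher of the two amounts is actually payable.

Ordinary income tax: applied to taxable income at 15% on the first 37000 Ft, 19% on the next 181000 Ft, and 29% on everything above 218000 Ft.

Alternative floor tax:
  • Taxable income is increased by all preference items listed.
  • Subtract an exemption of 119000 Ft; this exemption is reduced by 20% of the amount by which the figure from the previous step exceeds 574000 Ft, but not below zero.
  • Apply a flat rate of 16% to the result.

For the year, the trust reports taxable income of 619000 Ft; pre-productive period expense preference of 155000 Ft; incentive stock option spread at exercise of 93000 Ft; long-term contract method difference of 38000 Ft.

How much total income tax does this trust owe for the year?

Alternative floor tax:
  Adjusted income: 619000 Ft + 155000 Ft + 93000 Ft + 38000 Ft = 905000 Ft
  Exemption: 119000 Ft − 20% × (905000 Ft − 574000 Ft) = 119000 Ft − 66200 Ft = 52800 Ft
  Base: 905000 Ft − 52800 Ft = 852200 Ft
  852200 Ft × 16% = 136352 Ft

Ordinary income tax:
  37000 Ft × 15% = 5550 Ft
  181000 Ft × 19% = 34390 Ft
  401000 Ft × 29% = 116290 Ft
  → 156230 Ft

156230 Ft > 136352 Ft, so the ordinary income tax governs.

156230 Ft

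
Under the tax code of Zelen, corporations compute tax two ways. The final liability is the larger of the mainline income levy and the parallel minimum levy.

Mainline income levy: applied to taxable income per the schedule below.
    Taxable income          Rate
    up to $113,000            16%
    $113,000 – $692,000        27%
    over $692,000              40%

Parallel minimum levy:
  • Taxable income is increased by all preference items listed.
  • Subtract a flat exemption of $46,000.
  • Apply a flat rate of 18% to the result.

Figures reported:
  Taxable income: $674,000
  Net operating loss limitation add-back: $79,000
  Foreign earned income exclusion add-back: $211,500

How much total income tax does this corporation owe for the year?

$169,550

Mainline income levy:
  $113,000 × 16% = $18,080
  $561,000 × 27% = $151,470
  → $169,550

Parallel minimum levy:
  Adjusted income: $674,000 + $79,000 + $211,500 = $964,500
  Less exemption $46,000 → base $918,500
  $918,500 × 18% = $165,330

$169,550 > $165,330, so the mainline income levy governs.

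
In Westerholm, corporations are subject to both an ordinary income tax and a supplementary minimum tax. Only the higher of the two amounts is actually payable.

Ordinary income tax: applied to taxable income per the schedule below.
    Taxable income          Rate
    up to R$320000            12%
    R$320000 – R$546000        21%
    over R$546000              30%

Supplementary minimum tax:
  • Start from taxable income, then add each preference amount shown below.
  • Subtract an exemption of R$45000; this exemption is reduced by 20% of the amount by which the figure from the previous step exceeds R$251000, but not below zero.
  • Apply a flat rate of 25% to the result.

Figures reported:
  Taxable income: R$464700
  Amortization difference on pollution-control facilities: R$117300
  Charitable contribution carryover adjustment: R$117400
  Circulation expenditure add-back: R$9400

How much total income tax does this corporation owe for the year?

R$177200

Supplementary minimum tax:
  Adjusted income: R$464700 + R$117300 + R$117400 + R$9400 = R$708800
  Exemption: 20% × (R$708800 − R$251000) = R$91560 ≥ R$45000, so the exemption is fully phased out
  Base: R$708800 − R$0 = R$708800
  R$708800 × 25% = R$177200

Ordinary income tax:
  R$320000 × 12% = R$38400
  R$144700 × 21% = R$30387
  → R$68787

R$177200 > R$68787, so the supplementary minimum tax is the binding amount.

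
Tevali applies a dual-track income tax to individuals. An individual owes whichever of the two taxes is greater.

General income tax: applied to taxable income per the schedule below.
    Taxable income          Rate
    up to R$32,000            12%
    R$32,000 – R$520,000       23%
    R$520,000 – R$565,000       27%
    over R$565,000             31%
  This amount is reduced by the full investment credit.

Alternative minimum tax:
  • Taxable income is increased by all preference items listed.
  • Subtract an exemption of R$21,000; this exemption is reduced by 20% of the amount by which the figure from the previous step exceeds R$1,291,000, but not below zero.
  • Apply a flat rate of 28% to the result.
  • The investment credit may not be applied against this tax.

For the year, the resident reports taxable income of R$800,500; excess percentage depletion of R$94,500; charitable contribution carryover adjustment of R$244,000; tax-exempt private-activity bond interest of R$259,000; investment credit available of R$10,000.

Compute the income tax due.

General income tax:
  R$32,000 × 12% = R$3,840
  R$488,000 × 23% = R$112,240
  R$45,000 × 27% = R$12,150
  R$235,500 × 31% = R$73,005
  → R$201,235
  Less investment credit R$10,000 → R$191,235

Alternative minimum tax:
  Adjusted income: R$800,500 + R$94,500 + R$244,000 + R$259,000 = R$1,398,000
  Exemption: 20% × (R$1,398,000 − R$1,291,000) = R$21,400 ≥ R$21,000, so the exemption is fully phased out
  Base: R$1,398,000 − R$0 = R$1,398,000
  R$1,398,000 × 28% = R$391,440

R$391,440 > R$191,235, so the alternative minimum tax is the binding amount.

R$391,440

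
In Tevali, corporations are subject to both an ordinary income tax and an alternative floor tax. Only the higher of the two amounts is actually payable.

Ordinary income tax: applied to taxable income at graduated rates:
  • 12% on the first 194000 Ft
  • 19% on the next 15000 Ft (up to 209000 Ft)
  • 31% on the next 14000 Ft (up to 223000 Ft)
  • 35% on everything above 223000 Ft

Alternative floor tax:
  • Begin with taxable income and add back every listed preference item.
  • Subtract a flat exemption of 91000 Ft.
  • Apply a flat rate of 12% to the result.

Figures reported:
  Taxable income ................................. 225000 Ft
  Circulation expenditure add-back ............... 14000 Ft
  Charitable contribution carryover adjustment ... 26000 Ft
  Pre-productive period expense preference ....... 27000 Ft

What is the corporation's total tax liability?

31170 Ft

Ordinary income tax:
  194000 Ft × 12% = 23280 Ft
  15000 Ft × 19% = 2850 Ft
  14000 Ft × 31% = 4340 Ft
  2000 Ft × 35% = 700 Ft
  → 31170 Ft

Alternative floor tax:
  Adjusted income: 225000 Ft + 14000 Ft + 26000 Ft + 27000 Ft = 292000 Ft
  Less exemption 91000 Ft → base 201000 Ft
  201000 Ft × 12% = 24120 Ft

31170 Ft > 24120 Ft, so the ordinary income tax governs.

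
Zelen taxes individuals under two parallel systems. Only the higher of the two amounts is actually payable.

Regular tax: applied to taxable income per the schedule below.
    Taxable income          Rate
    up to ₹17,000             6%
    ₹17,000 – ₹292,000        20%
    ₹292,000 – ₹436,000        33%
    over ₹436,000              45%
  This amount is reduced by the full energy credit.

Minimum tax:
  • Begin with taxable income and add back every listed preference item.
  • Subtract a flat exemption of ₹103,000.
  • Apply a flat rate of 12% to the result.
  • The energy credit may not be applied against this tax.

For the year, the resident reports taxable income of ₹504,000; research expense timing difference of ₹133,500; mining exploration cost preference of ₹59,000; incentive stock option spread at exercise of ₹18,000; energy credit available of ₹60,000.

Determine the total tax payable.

Minimum tax:
  Adjusted income: ₹504,000 + ₹133,500 + ₹59,000 + ₹18,000 = ₹714,500
  Less exemption ₹103,000 → base ₹611,500
  ₹611,500 × 12% = ₹73,380

Regular tax:
  ₹17,000 × 6% = ₹1,020
  ₹275,000 × 20% = ₹55,000
  ₹144,000 × 33% = ₹47,520
  ₹68,000 × 45% = ₹30,600
  → ₹134,140
  Less energy credit ₹60,000 → ₹74,140

₹74,140 > ₹73,380, so the regular tax governs.

₹74,140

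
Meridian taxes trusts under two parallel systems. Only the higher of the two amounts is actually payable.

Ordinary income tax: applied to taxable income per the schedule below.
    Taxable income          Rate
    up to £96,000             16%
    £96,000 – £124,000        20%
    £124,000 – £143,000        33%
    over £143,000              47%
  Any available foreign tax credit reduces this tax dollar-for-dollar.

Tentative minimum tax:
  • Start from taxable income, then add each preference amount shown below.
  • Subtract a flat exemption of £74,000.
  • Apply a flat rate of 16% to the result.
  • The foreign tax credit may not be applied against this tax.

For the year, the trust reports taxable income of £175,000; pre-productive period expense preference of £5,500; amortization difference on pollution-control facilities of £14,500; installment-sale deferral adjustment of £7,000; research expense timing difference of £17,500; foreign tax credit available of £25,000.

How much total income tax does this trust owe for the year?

Ordinary income tax:
  £96,000 × 16% = £15,360
  £28,000 × 20% = £5,600
  £19,000 × 33% = £6,270
  £32,000 × 47% = £15,040
  → £42,270
  Less foreign tax credit £25,000 → £17,270

Tentative minimum tax:
  Adjusted income: £175,000 + £5,500 + £14,500 + £7,000 + £17,500 = £219,500
  Less exemption £74,000 → base £145,500
  £145,500 × 16% = £23,280

£23,280 > £17,270, so the tentative minimum tax is the binding amount.

£23,280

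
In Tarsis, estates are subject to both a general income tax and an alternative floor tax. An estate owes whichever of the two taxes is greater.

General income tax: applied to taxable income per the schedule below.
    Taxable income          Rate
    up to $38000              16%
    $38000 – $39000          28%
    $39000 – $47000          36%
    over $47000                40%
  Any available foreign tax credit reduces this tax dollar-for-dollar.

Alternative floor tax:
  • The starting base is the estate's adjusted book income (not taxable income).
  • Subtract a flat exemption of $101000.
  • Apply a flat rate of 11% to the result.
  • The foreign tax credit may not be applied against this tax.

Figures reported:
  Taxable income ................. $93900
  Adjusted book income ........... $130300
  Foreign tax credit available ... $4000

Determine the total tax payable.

General income tax:
  $38000 × 16% = $6080
  $1000 × 28% = $280
  $8000 × 36% = $2880
  $46900 × 40% = $18760
  → $28000
  Less foreign tax credit $4000 → $24000

Alternative floor tax:
  Base (adjusted book income): $130300
  Less exemption $101000 → base $29300
  $29300 × 11% = $3223

$24000 > $3223, so the general income tax governs.

$24000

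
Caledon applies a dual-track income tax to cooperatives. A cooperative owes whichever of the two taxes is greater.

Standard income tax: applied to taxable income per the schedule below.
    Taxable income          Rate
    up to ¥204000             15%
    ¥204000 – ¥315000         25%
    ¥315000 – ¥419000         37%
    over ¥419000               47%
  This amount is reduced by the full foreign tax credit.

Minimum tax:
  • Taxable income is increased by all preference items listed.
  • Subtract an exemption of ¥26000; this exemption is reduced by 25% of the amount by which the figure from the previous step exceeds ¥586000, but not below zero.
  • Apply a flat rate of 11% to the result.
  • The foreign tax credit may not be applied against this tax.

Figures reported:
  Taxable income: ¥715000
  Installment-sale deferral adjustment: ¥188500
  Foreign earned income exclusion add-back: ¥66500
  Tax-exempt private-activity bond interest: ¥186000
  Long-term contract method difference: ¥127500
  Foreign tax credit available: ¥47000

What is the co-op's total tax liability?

¥188950

Minimum tax:
  Adjusted income: ¥715000 + ¥188500 + ¥66500 + ¥186000 + ¥127500 = ¥1283500
  Exemption: 25% × (¥1283500 − ¥586000) = ¥174375 ≥ ¥26000, so the exemption is fully phased out
  Base: ¥1283500 − ¥0 = ¥1283500
  ¥1283500 × 11% = ¥141185

Standard income tax:
  ¥204000 × 15% = ¥30600
  ¥111000 × 25% = ¥27750
  ¥104000 × 37% = ¥38480
  ¥296000 × 47% = ¥139120
  → ¥235950
  Less foreign tax credit ¥47000 → ¥188950

¥188950 > ¥141185, so the standard income tax governs.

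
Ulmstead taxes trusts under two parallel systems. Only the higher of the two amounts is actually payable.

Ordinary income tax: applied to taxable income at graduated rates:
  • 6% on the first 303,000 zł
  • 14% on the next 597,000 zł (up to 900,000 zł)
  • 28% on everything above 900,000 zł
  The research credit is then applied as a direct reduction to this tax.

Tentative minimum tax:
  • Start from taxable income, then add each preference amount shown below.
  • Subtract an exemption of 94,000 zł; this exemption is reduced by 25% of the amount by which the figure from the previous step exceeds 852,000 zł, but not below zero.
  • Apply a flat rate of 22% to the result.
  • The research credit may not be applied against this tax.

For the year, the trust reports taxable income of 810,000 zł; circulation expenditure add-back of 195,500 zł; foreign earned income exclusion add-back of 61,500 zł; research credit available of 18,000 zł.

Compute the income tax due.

225,885 zł

Ordinary income tax:
  303,000 zł × 6% = 18,180 zł
  507,000 zł × 14% = 70,980 zł
  → 89,160 zł
  Less research credit 18,000 zł → 71,160 zł

Tentative minimum tax:
  Adjusted income: 810,000 zł + 195,500 zł + 61,500 zł = 1,067,000 zł
  Exemption: 94,000 zł − 25% × (1,067,000 zł − 852,000 zł) = 94,000 zł − 53,750 zł = 40,250 zł
  Base: 1,067,000 zł − 40,250 zł = 1,026,750 zł
  1,026,750 zł × 22% = 225,885 zł

225,885 zł > 71,160 zł, so the tentative minimum tax is the binding amount.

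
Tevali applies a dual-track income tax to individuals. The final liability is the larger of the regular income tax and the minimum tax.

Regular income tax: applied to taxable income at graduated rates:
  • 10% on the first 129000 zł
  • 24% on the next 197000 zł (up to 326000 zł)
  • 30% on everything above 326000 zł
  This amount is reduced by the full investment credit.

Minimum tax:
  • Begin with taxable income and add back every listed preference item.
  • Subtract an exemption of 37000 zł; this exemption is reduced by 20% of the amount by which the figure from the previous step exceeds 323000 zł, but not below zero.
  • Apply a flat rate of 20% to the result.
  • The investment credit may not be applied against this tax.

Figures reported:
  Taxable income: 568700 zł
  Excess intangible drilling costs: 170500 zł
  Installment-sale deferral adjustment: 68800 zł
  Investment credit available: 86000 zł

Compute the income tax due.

161600 zł

Regular income tax:
  129000 zł × 10% = 12900 zł
  197000 zł × 24% = 47280 zł
  242700 zł × 30% = 72810 zł
  → 132990 zł
  Less investment credit 86000 zł → 46990 zł

Minimum tax:
  Adjusted income: 568700 zł + 170500 zł + 68800 zł = 808000 zł
  Exemption: 20% × (808000 zł − 323000 zł) = 97000 zł ≥ 37000 zł, so the exemption is fully phased out
  Base: 808000 zł − 0 zł = 808000 zł
  808000 zł × 20% = 161600 zł

161600 zł > 46990 zł, so the minimum tax is the binding amount.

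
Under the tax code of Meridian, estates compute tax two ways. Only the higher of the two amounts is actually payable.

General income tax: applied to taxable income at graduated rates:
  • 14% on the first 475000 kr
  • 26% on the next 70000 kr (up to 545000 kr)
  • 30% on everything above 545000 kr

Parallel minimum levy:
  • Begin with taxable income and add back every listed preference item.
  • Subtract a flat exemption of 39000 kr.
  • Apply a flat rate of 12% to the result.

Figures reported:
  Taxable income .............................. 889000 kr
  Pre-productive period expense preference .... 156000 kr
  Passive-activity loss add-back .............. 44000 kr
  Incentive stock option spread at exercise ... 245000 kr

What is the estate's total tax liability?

187900 kr

Parallel minimum levy:
  Adjusted income: 889000 kr + 156000 kr + 44000 kr + 245000 kr = 1334000 kr
  Less exemption 39000 kr → base 1295000 kr
  1295000 kr × 12% = 155400 kr

General income tax:
  475000 kr × 14% = 66500 kr
  70000 kr × 26% = 18200 kr
  344000 kr × 30% = 103200 kr
  → 187900 kr

187900 kr > 155400 kr, so the general income tax governs.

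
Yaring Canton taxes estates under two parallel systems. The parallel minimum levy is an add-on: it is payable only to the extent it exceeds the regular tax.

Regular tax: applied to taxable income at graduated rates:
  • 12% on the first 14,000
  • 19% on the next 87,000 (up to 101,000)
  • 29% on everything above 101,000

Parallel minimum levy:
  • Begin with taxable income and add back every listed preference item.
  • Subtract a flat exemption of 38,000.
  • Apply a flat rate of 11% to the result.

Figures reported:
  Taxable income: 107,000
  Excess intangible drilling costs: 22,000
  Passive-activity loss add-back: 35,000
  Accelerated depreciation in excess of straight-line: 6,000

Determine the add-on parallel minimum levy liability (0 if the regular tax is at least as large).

Regular tax:
  14,000 × 12% = 1,680
  87,000 × 19% = 16,530
  6,000 × 29% = 1,740
  → 19,950

Parallel minimum levy:
  Adjusted income: 107,000 + 22,000 + 35,000 + 6,000 = 170,000
  Less exemption 38,000 → base 132,000
  132,000 × 11% = 14,520

14,520 ≤ 19,950, so no add-on is due.

0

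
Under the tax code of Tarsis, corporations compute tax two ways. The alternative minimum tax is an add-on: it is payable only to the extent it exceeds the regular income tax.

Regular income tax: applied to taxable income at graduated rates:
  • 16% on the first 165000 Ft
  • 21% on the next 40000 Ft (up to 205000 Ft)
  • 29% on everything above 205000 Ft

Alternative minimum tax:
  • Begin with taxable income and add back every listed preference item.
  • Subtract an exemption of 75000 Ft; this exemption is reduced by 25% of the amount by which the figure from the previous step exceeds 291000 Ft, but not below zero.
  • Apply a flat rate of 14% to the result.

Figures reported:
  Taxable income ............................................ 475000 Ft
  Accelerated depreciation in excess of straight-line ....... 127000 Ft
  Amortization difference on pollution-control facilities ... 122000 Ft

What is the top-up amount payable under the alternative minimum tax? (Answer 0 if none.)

0 Ft

Alternative minimum tax:
  Adjusted income: 475000 Ft + 127000 Ft + 122000 Ft = 724000 Ft
  Exemption: 25% × (724000 Ft − 291000 Ft) = 108250 Ft ≥ 75000 Ft, so the exemption is fully phased out
  Base: 724000 Ft − 0 Ft = 724000 Ft
  724000 Ft × 14% = 101360 Ft

Regular income tax:
  165000 Ft × 16% = 26400 Ft
  40000 Ft × 21% = 8400 Ft
  270000 Ft × 29% = 78300 Ft
  → 113100 Ft

101360 Ft ≤ 113100 Ft, so no add-on is due.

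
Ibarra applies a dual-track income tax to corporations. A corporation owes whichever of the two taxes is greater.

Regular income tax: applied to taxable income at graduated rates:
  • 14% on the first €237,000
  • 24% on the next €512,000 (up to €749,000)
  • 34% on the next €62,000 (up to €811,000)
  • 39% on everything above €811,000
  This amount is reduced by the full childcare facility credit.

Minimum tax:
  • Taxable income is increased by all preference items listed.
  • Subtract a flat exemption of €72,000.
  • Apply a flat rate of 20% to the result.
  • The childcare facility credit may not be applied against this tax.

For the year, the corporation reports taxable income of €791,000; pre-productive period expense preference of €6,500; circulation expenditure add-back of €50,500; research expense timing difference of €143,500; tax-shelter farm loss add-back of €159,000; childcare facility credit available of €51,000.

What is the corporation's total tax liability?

Regular income tax:
  €237,000 × 14% = €33,180
  €512,000 × 24% = €122,880
  €42,000 × 34% = €14,280
  → €170,340
  Less childcare facility credit €51,000 → €119,340

Minimum tax:
  Adjusted income: €791,000 + €6,500 + €50,500 + €143,500 + €159,000 = €1,150,500
  Less exemption €72,000 → base €1,078,500
  €1,078,500 × 20% = €215,700

€215,700 > €119,340, so the minimum tax is the binding amount.

€215,700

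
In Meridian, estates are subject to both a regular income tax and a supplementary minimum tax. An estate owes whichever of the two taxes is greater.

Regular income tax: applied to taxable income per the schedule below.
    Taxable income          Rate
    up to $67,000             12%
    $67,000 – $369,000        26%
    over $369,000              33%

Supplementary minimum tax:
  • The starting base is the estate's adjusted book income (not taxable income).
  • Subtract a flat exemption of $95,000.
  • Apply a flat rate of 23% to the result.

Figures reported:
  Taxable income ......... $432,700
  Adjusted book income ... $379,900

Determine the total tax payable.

Supplementary minimum tax:
  Base (adjusted book income): $379,900
  Less exemption $95,000 → base $284,900
  $284,900 × 23% = $65,527

Regular income tax:
  $67,000 × 12% = $8,040
  $302,000 × 26% = $78,520
  $63,700 × 33% = $21,021
  → $107,581

$107,581 > $65,527, so the regular income tax governs.

$107,581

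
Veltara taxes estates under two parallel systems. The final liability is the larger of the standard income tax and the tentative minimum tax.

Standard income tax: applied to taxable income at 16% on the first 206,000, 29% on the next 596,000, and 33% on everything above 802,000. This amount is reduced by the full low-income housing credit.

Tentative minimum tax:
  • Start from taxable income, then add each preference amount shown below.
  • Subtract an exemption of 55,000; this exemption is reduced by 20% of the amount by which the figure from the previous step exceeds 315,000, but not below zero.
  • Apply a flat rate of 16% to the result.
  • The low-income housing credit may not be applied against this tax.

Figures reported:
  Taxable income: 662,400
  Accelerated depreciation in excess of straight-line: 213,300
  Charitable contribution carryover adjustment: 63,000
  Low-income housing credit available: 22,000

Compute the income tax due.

Standard income tax:
  206,000 × 16% = 32,960
  456,400 × 29% = 132,356
  → 165,316
  Less low-income housing credit 22,000 → 143,316

Tentative minimum tax:
  Adjusted income: 662,400 + 213,300 + 63,000 = 938,700
  Exemption: 20% × (938,700 − 315,000) = 124,740 ≥ 55,000, so the exemption is fully phased out
  Base: 938,700 − 0 = 938,700
  938,700 × 16% = 150,192

150,192 > 143,316, so the tentative minimum tax is the binding amount.

150,192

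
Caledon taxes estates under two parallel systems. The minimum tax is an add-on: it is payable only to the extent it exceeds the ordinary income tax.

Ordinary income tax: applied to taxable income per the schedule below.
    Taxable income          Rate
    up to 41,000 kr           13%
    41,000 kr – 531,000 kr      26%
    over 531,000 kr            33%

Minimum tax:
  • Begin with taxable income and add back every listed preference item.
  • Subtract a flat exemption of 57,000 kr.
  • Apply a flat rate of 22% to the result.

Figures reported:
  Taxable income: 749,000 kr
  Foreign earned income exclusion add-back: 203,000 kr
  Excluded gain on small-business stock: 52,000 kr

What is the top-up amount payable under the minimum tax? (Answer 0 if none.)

Ordinary income tax:
  41,000 kr × 13% = 5,330 kr
  490,000 kr × 26% = 127,400 kr
  218,000 kr × 33% = 71,940 kr
  → 204,670 kr

Minimum tax:
  Adjusted income: 749,000 kr + 203,000 kr + 52,000 kr = 1,004,000 kr
  Less exemption 57,000 kr → base 947,000 kr
  947,000 kr × 22% = 208,340 kr

Excess of minimum tax over ordinary income tax: 208,340 kr − 204,670 kr = 3,670 kr.

3,670 kr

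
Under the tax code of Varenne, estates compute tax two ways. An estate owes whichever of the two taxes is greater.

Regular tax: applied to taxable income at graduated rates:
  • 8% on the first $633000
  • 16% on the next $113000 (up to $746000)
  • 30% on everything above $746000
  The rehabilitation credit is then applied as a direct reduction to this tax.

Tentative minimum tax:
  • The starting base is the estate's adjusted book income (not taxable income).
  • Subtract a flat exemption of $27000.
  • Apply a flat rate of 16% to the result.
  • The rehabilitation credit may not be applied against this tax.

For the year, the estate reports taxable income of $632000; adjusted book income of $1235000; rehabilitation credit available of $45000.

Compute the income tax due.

$193280

Regular tax:
  $632000 × 8% = $50560
  Less rehabilitation credit $45000 → $5560

Tentative minimum tax:
  Base (adjusted book income): $1235000
  Less exemption $27000 → base $1208000
  $1208000 × 16% = $193280

$193280 > $5560, so the tentative minimum tax is the binding amount.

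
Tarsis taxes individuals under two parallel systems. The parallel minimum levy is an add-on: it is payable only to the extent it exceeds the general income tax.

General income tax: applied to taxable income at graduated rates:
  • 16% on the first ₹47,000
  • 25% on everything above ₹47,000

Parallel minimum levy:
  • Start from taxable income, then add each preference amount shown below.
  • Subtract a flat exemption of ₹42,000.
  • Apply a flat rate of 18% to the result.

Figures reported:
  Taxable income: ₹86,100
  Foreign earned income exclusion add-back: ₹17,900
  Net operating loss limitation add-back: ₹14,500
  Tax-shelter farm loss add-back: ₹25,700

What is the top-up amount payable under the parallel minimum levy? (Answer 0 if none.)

General income tax:
  ₹47,000 × 16% = ₹7,520
  ₹39,100 × 25% = ₹9,775
  → ₹17,295

Parallel minimum levy:
  Adjusted income: ₹86,100 + ₹17,900 + ₹14,500 + ₹25,700 = ₹144,200
  Less exemption ₹42,000 → base ₹102,200
  ₹102,200 × 18% = ₹18,396

Excess of parallel minimum levy over general income tax: ₹18,396 − ₹17,295 = ₹1,101.

₹1,101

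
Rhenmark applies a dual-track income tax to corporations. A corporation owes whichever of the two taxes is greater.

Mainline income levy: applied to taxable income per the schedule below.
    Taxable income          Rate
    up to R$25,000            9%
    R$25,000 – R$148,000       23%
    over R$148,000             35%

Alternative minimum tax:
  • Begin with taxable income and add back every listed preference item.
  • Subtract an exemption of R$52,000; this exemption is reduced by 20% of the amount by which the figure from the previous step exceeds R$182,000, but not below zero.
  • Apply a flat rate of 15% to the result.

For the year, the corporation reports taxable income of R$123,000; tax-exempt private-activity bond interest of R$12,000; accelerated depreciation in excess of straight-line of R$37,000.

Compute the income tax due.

Mainline income levy:
  R$25,000 × 9% = R$2,250
  R$98,000 × 23% = R$22,540
  → R$24,790

Alternative minimum tax:
  Adjusted income: R$123,000 + R$12,000 + R$37,000 = R$172,000
  Exemption: R$172,000 ≤ R$182,000, so full R$52,000 applies
  Base: R$172,000 − R$52,000 = R$120,000
  R$120,000 × 15% = R$18,000

R$24,790 > R$18,000, so the mainline income levy governs.

R$24,790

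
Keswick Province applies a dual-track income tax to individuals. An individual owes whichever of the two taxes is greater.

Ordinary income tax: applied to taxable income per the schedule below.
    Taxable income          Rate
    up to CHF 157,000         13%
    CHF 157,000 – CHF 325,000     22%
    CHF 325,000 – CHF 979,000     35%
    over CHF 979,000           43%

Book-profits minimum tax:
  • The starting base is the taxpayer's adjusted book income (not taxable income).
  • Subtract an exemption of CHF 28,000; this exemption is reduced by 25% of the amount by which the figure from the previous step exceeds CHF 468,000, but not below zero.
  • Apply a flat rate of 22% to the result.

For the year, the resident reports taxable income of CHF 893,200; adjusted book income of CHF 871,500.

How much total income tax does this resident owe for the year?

Book-profits minimum tax:
  Base (adjusted book income): CHF 871,500
  Exemption: 25% × (CHF 871,500 − CHF 468,000) = CHF 100,875 ≥ CHF 28,000, so the exemption is fully phased out
  Base: CHF 871,500 − CHF 0 = CHF 871,500
  CHF 871,500 × 22% = CHF 191,730

Ordinary income tax:
  CHF 157,000 × 13% = CHF 20,410
  CHF 168,000 × 22% = CHF 36,960
  CHF 568,200 × 35% = CHF 198,870
  → CHF 256,240

CHF 256,240 > CHF 191,730, so the ordinary income tax governs.

CHF 256,240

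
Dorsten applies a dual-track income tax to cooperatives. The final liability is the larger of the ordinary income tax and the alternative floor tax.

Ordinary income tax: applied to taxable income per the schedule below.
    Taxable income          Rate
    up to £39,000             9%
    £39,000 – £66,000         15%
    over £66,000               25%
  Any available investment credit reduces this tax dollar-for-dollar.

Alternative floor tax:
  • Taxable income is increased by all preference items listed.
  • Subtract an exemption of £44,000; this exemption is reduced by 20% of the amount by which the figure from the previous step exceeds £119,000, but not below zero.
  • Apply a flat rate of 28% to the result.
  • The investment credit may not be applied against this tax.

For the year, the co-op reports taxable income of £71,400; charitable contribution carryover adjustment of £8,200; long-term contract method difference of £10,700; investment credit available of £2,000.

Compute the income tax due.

£12,964

Alternative floor tax:
  Adjusted income: £71,400 + £8,200 + £10,700 = £90,300
  Exemption: £90,300 ≤ £119,000, so full £44,000 applies
  Base: £90,300 − £44,000 = £46,300
  £46,300 × 28% = £12,964

Ordinary income tax:
  £39,000 × 9% = £3,510
  £27,000 × 15% = £4,050
  £5,400 × 25% = £1,350
  → £8,910
  Less investment credit £2,000 → £6,910

£12,964 > £6,910, so the alternative floor tax is the binding amount.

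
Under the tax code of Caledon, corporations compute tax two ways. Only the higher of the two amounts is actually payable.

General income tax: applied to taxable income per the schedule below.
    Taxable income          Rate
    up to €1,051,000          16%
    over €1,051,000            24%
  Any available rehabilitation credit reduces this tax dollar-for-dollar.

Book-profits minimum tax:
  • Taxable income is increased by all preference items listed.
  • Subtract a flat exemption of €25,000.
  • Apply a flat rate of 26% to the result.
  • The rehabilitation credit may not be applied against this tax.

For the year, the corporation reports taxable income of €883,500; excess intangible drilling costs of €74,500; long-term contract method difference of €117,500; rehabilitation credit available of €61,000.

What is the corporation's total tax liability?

Book-profits minimum tax:
  Adjusted income: €883,500 + €74,500 + €117,500 = €1,075,500
  Less exemption €25,000 → base €1,050,500
  €1,050,500 × 26% = €273,130

General income tax:
  €883,500 × 16% = €141,360
  Less rehabilitation credit €61,000 → €80,360

€273,130 > €80,360, so the book-profits minimum tax is the binding amount.

€273,130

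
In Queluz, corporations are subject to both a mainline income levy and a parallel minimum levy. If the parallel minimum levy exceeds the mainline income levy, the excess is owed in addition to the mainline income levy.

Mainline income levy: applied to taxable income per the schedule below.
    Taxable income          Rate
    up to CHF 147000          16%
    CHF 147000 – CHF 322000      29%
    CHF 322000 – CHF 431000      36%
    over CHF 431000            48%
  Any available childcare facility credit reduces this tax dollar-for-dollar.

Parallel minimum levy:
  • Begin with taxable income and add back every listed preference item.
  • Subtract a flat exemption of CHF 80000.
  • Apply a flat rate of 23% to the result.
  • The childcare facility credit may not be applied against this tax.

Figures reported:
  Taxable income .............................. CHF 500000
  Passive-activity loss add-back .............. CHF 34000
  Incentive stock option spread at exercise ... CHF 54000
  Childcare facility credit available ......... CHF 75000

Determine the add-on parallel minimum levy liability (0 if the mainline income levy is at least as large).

CHF 45210

Parallel minimum levy:
  Adjusted income: CHF 500000 + CHF 34000 + CHF 54000 = CHF 588000
  Less exemption CHF 80000 → base CHF 508000
  CHF 508000 × 23% = CHF 116840

Mainline income levy:
  CHF 147000 × 16% = CHF 23520
  CHF 175000 × 29% = CHF 50750
  CHF 109000 × 36% = CHF 39240
  CHF 69000 × 48% = CHF 33120
  → CHF 146630
  Less childcare facility credit CHF 75000 → CHF 71630

Excess of parallel minimum levy over mainline income levy: CHF 116840 − CHF 71630 = CHF 45210.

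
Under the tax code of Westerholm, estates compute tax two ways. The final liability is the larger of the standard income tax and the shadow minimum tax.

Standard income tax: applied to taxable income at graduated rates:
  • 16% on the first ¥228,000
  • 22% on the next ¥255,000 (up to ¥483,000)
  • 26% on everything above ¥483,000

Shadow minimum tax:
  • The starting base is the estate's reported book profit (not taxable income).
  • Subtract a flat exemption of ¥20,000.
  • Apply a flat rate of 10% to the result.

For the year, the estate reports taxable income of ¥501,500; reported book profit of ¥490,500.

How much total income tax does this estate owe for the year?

Shadow minimum tax:
  Base (reported book profit): ¥490,500
  Less exemption ¥20,000 → base ¥470,500
  ¥470,500 × 10% = ¥47,050

Standard income tax:
  ¥228,000 × 16% = ¥36,480
  ¥255,000 × 22% = ¥56,100
  ¥18,500 × 26% = ¥4,810
  → ¥97,390

¥97,390 > ¥47,050, so the standard income tax governs.

¥97,390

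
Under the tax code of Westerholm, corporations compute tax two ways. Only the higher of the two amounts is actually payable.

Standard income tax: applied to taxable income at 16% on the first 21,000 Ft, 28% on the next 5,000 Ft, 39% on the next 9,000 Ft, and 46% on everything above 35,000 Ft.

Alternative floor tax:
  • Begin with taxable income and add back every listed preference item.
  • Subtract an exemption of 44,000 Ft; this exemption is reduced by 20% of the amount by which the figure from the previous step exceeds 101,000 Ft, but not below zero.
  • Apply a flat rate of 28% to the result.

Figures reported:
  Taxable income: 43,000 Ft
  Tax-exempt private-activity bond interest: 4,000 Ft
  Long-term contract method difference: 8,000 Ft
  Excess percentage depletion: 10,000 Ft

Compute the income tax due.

11,950 Ft

Standard income tax:
  21,000 Ft × 16% = 3,360 Ft
  5,000 Ft × 28% = 1,400 Ft
  9,000 Ft × 39% = 3,510 Ft
  8,000 Ft × 46% = 3,680 Ft
  → 11,950 Ft

Alternative floor tax:
  Adjusted income: 43,000 Ft + 4,000 Ft + 8,000 Ft + 10,000 Ft = 65,000 Ft
  Exemption: 65,000 Ft ≤ 101,000 Ft, so full 44,000 Ft applies
  Base: 65,000 Ft − 44,000 Ft = 21,000 Ft
  21,000 Ft × 28% = 5,880 Ft

11,950 Ft > 5,880 Ft, so the standard income tax governs.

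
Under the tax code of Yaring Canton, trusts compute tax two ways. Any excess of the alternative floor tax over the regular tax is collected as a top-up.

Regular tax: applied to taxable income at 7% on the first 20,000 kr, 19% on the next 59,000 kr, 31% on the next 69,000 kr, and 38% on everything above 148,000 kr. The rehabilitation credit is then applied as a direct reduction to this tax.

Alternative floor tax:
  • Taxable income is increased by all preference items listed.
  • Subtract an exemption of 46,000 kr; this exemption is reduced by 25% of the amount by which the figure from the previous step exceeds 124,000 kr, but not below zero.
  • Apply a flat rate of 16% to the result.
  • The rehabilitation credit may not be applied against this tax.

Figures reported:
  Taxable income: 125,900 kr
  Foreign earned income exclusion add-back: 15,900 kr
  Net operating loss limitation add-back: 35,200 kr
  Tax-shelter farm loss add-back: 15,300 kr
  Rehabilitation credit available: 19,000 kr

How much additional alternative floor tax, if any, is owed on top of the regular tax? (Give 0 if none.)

17,991 kr

Alternative floor tax:
  Adjusted income: 125,900 kr + 15,900 kr + 35,200 kr + 15,300 kr = 192,300 kr
  Exemption: 46,000 kr − 25% × (192,300 kr − 124,000 kr) = 46,000 kr − 17,075 kr = 28,925 kr
  Base: 192,300 kr − 28,925 kr = 163,375 kr
  163,375 kr × 16% = 26,140 kr

Regular tax:
  20,000 kr × 7% = 1,400 kr
  59,000 kr × 19% = 11,210 kr
  46,900 kr × 31% = 14,539 kr
  → 27,149 kr
  Less rehabilitation credit 19,000 kr → 8,149 kr

Excess of alternative floor tax over regular tax: 26,140 kr − 8,149 kr = 17,991 kr.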